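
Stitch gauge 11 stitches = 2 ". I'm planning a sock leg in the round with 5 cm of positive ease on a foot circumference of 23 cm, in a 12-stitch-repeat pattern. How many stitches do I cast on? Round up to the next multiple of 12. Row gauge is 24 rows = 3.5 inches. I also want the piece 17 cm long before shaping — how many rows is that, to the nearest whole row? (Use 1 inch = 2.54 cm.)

Cast on 72 stitches; work 46 rows.

Finished = 23 + 5 = 28 cm.
28 cm × 1/2.54 = 11.02 inches.
11/2 = 5.5 sts per in; 11.02 × 5.5 = 60.63 sts.
Next multiple of 12 → 72.
17 cm = 6.69 inches; × 6.857 = 45.89 → 46 rows.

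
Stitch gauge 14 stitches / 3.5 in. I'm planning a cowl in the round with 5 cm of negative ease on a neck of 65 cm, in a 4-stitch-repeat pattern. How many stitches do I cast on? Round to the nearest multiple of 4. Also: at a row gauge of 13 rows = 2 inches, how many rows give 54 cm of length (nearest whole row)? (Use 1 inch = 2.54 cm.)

Finished = 65 − 5 = 60 cm.
60 cm × 1/2.54 = 23.62 inches.
14/3.5 = 4 sts per in; 23.62 × 4 = 94.49 sts.
Nearest multiple of 4 → 96.
54 cm = 21.26 inches; × 6.5 = 138.19 → 138 rows.

Cast on 96 stitches; work 138 rows.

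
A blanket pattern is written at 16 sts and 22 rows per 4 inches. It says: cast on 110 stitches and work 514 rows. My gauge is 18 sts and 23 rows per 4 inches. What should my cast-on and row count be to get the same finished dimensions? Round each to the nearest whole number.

Stitches: 110 × 18/16 = 123.75 → 124.
Rows: 514 × 23/22 = 537.36 → 537.

Cast on 124 stitches; work 537 rows.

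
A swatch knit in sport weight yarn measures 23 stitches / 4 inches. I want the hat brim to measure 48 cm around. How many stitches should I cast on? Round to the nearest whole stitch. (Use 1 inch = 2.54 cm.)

Cast on 109 stitches.

48 cm = 18.90 in.
23 stitches / 4 in = 5.75 stitches per inch.
18.90 × 5.75 = 108.66 stitches.
Round to nearest → 109.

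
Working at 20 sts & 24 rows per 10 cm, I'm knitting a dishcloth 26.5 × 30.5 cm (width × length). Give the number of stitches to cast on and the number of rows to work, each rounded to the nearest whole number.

Stitch gauge = 20/10 = 2 sts/cm; 26.5 × 2 = 53.00 → 53 sts.
Row gauge = 24/10 = 2.4 rows/cm; 30.5 × 2.4 = 73.20 → 73 rows.

Cast on 53 stitches and work 73 rows.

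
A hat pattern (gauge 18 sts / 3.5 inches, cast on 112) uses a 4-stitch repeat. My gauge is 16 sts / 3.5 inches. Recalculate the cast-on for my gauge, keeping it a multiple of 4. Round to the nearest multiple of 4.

CO 100 sts.

112 × 16 / 18 = 99.56.
Nearest multiple of 4: 100.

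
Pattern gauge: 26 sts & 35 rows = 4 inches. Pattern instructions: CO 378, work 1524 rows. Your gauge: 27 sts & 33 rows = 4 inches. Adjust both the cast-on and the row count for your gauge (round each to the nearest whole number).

Cast on 393 stitches; work 1437 rows.

Stitches: 378 × 27/26 = 392.54 → 393.
Rows: 1524 × 33/35 = 1436.91 → 1437.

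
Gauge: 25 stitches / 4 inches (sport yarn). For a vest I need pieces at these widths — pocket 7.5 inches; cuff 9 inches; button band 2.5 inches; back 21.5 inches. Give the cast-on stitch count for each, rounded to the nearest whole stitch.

Rate = 25/4 = 6.25 sts per in.
pocket: 7.5 × 6.25 = 46.88 → 47.
cuff: 9 × 6.25 = 56.25 → 56.
button band: 2.5 × 6.25 = 15.62 → 16.
back: 21.5 × 6.25 = 134.38 → 134.

pocket 47; cuff 56; button band 16; back 134.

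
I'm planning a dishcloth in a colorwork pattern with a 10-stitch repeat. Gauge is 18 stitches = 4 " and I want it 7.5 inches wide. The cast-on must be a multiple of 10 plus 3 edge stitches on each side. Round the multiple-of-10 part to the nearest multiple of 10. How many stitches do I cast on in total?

18 / 4 = 4.5 sts per inch.
7.5 × 4.5 = 33.75 sts.
Less 6 edge sts → 27.75 for the repeat.
Nearest multiple of 10: 30.
Add back 6 edge sts → 36.

CO 36 sts.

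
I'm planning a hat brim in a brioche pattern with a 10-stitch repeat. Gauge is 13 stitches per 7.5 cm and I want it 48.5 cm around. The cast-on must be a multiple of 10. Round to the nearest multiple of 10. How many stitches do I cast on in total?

80 stitches.

13 / 7.5 = 1.733 sts per cm.
48.5 × 1.733 = 84.07 sts.
Nearest multiple of 10: 80.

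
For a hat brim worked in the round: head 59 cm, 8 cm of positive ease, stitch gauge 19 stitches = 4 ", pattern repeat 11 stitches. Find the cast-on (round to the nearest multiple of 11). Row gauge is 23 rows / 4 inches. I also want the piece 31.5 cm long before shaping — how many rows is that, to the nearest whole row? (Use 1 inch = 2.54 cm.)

Finished = 59 + 8 = 67 cm.
67 cm × 1/2.54 = 26.38 inches.
19/4 = 4.75 sts per in; 26.38 × 4.75 = 125.30 sts.
Nearest multiple of 11 → 121.
31.5 cm = 12.40 inches; × 5.75 = 71.31 → 71 rows.

Cast on 121 stitches; work 71 rows.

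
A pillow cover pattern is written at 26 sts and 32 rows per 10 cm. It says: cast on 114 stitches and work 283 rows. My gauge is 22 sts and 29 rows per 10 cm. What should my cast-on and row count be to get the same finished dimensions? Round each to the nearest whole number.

Cast on 96 stitches; work 256 rows.

Stitches: 114 × 22/26 = 96.46 → 96.
Rows: 283 × 29/32 = 256.47 → 256.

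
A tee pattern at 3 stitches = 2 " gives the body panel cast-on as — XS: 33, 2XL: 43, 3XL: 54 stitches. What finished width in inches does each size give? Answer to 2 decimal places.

3/2 = 1.5 sts per in.
XS: 33 / 1.5 = 22.000 → 22.00 in.
2XL: 43 / 1.5 = 28.667 → 28.67 in.
3XL: 54 / 1.5 = 36.000 → 36.00 in.

XS 22.00 inches; 2XL 28.67 inches; 3XL 36.00 inches.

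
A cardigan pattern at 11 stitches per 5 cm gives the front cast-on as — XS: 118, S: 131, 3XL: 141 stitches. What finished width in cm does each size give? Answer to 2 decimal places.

11/5 = 2.2 sts per cm.
XS: 118 / 2.2 = 53.636 → 53.64 cm.
S: 131 / 2.2 = 59.545 → 59.55 cm.
3XL: 141 / 2.2 = 64.091 → 64.09 cm.

XS 53.64 cm; S 59.55 cm; 3XL 64.09 cm.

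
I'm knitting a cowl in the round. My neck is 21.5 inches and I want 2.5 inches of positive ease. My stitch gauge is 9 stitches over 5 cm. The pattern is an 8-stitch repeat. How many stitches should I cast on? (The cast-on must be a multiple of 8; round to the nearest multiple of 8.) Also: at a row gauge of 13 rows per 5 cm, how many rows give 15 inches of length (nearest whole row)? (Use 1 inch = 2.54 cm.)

Finished = 21.5 + 2.5 = 24 inches.
24 inches × 2.54 = 60.96 cm.
9/5 = 1.8 sts per cm; 60.96 × 1.8 = 109.73 sts.
Nearest multiple of 8 → 112.
15 inches = 38.10 cm; × 2.6 = 99.06 → 99 rows.

Cast on 112 stitches; work 99 rows.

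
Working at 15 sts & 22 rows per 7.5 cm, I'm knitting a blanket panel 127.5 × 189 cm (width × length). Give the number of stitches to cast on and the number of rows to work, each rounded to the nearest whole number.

Stitch gauge = 15/7.5 = 2 sts/cm; 127.5 × 2 = 255.00 → 255 sts.
Row gauge = 22/7.5 = 2.933 rows/cm; 189 × 2.933 = 554.40 → 554 rows.

Cast on 255 stitches and work 554 rows.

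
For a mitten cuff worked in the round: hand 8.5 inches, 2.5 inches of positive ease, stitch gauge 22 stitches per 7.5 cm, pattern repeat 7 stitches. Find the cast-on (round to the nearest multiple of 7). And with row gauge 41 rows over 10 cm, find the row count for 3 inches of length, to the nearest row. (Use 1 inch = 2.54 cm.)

Cast on 84 stitches; work 31 rows.

Finished = 8.5 + 2.5 = 11 inches.
11 inches × 2.54 = 27.94 cm.
22/7.5 = 2.933 sts per cm; 27.94 × 2.933 = 81.96 sts.
Nearest multiple of 7 → 84.
3 inches = 7.62 cm; × 4.1 = 31.24 → 31 rows.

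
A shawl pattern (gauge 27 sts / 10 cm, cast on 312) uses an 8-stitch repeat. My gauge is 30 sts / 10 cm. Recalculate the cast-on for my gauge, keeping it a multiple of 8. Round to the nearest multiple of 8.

Cast on 344 stitches.

312 × 30 / 27 = 346.67.
Nearest multiple of 8: 344.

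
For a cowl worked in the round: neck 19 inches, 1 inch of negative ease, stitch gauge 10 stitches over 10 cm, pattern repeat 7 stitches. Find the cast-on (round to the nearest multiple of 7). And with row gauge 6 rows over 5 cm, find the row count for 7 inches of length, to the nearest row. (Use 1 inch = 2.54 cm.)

Cast on 49 stitches; work 21 rows.

Finished = 19 − 1 = 18 inches.
18 inches × 2.54 = 45.72 cm.
10/10 = 1 sts per cm; 45.72 × 1 = 45.72 sts.
Nearest multiple of 7 → 49.
7 inches = 17.78 cm; × 1.2 = 21.34 → 21 rows.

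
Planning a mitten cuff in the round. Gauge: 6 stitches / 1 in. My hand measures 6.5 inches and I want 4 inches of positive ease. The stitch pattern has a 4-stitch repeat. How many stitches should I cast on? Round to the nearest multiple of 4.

CO 64 sts.

Finished = 6.5 + 4 = 10.5 inches.
6 / 1 = 6 sts/in.
10.5 × 6 = 63.00 sts.
Nearest multiple of 4: 64.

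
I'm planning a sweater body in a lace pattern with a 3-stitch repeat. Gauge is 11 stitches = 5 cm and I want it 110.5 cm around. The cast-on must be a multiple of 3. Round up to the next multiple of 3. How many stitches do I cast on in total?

246 stitches.

11 / 5 = 2.2 sts per cm.
110.5 × 2.2 = 243.10 sts.
Next multiple of 3: 246.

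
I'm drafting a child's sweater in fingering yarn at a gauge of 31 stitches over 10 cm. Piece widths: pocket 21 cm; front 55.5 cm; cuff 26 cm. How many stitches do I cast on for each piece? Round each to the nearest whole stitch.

pocket 65; front 172; cuff 81.

Rate = 31/10 = 3.1 sts per cm.
pocket: 21 × 3.1 = 65.10 → 65.
front: 55.5 × 3.1 = 172.05 → 172.
cuff: 26 × 3.1 = 80.60 → 81.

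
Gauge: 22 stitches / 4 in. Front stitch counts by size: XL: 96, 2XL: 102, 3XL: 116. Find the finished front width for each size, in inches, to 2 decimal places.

XL 17.45 inches; 2XL 18.55 inches; 3XL 21.09 inches.

22/4 = 5.5 sts per in.
XL: 96 / 5.5 = 17.455 → 17.45 in.
2XL: 102 / 5.5 = 18.545 → 18.55 in.
3XL: 116 / 5.5 = 21.091 → 21.09 in.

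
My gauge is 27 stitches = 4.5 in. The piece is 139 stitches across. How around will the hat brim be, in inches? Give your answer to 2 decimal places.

23.17 inches.

27 stitches / 4.5 inch = 6 stitches per inch.
139 / 6 = 23.167 inches.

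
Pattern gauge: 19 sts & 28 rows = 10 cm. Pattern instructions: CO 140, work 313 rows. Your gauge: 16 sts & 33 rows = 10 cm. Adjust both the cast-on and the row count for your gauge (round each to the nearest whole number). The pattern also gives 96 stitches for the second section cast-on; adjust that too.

Stitches: 140 × 16/19 = 117.89 → 118.
Rows: 313 × 33/28 = 368.89 → 369.
second section cast-on: 96 × 16/19 = 80.84 → 81.

Cast on 118 stitches; work 369 rows; second section cast-on 81 stitches.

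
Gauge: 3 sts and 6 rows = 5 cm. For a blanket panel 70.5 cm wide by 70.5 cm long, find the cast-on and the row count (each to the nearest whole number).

Stitch gauge = 3/5 = 0.6 sts/cm; 70.5 × 0.6 = 42.30 → 42 sts.
Row gauge = 6/5 = 1.2 rows/cm; 70.5 × 1.2 = 84.60 → 85 rows.

Cast on 42 stitches and work 85 rows.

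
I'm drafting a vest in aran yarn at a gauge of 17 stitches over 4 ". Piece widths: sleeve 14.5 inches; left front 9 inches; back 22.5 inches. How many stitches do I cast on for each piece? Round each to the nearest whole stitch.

sleeve 62; left front 38; back 96.

Rate = 17/4 = 4.25 sts per in.
sleeve: 14.5 × 4.25 = 61.62 → 62.
left front: 9 × 4.25 = 38.25 → 38.
back: 22.5 × 4.25 = 95.62 → 96.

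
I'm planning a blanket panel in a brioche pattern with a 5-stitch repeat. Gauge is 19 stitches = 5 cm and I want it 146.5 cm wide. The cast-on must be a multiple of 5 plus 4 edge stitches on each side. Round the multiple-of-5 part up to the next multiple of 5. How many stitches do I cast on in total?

Cast on 558 stitches.

19 / 5 = 3.8 sts per cm.
146.5 × 3.8 = 556.70 sts.
Less 8 edge sts → 548.70 for the repeat.
Next multiple of 5: 550.
Add back 8 edge sts → 558.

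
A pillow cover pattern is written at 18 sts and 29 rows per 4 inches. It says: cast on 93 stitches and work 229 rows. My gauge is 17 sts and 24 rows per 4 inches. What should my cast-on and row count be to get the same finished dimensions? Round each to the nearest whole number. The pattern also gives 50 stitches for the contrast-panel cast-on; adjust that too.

Cast on 88 stitches; work 190 rows; contrast-panel cast-on 47 stitches.

Stitches: 93 × 17/18 = 87.83 → 88.
Rows: 229 × 24/29 = 189.52 → 190.
contrast-panel cast-on: 50 × 17/18 = 47.22 → 47.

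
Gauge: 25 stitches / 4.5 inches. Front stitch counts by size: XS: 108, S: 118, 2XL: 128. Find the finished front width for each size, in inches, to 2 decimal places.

25/4.5 = 5.556 sts per in.
XS: 108 / 5.556 = 19.440 → 19.44 in.
S: 118 / 5.556 = 21.240 → 21.24 in.
2XL: 128 / 5.556 = 23.040 → 23.04 in.

XS 19.44 inches; S 21.24 inches; 2XL 23.04 inches.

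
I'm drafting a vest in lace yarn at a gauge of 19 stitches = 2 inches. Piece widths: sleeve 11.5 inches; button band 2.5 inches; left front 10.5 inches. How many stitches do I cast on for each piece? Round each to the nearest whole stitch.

sleeve 109; button band 24; left front 100.

Rate = 19/2 = 9.5 sts per in.
sleeve: 11.5 × 9.5 = 109.25 → 109.
button band: 2.5 × 9.5 = 23.75 → 24.
left front: 10.5 × 9.5 = 99.75 → 100.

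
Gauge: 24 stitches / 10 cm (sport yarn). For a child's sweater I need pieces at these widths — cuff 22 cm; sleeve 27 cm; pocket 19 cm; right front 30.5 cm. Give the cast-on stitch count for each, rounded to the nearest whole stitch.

cuff 53; sleeve 65; pocket 46; right front 73.

Rate = 24/10 = 2.4 sts per cm.
cuff: 22 × 2.4 = 52.80 → 53.
sleeve: 27 × 2.4 = 64.80 → 65.
pocket: 19 × 2.4 = 45.60 → 46.
right front: 30.5 × 2.4 = 73.20 → 73.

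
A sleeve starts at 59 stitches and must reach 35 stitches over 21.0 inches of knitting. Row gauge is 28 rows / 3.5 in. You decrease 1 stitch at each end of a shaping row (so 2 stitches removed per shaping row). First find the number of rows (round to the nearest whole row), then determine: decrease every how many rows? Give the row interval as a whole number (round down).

Decrease every 14th row.

Rows = 21.0 × 8 = 168.0 → 168 rows.
Stitches to remove: 24 → 12 shaping rows (at 2 st each).
168 / 12 = 14.00 → every 14 rows.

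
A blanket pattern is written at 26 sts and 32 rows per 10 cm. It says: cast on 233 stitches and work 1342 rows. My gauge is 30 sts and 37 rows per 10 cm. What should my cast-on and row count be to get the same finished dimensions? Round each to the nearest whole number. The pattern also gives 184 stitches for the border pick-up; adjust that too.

Cast on 269 stitches; work 1552 rows; border pick-up 212 stitches.

Stitches: 233 × 30/26 = 268.85 → 269.
Rows: 1342 × 37/32 = 1551.69 → 1552.
border pick-up: 184 × 30/26 = 212.31 → 212.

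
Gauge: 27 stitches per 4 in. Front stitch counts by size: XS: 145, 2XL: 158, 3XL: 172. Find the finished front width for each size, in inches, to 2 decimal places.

XS 21.48 inches; 2XL 23.41 inches; 3XL 25.48 inches.

27/4 = 6.75 sts per in.
XS: 145 / 6.75 = 21.481 → 21.48 in.
2XL: 158 / 6.75 = 23.407 → 23.41 in.
3XL: 172 / 6.75 = 25.481 → 25.48 in.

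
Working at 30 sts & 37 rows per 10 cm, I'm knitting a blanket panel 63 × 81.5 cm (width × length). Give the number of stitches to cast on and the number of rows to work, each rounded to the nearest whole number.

Cast on 189 stitches and work 302 rows.

Stitch gauge = 30/10 = 3 sts/cm; 63 × 3 = 189.00 → 189 sts.
Row gauge = 37/10 = 3.7 rows/cm; 81.5 × 3.7 = 301.55 → 302 rows.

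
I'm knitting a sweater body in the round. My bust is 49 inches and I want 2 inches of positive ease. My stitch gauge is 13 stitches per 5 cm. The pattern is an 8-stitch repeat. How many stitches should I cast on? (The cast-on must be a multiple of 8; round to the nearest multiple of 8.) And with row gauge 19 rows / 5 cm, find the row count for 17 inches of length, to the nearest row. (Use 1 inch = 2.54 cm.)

Finished = 49 + 2 = 51 inches.
51 inches × 2.54 = 129.54 cm.
13/5 = 2.6 sts per cm; 129.54 × 2.6 = 336.80 sts.
Nearest multiple of 8 → 336.
17 inches = 43.18 cm; × 3.8 = 164.08 → 164 rows.

Cast on 336 stitches; work 164 rows.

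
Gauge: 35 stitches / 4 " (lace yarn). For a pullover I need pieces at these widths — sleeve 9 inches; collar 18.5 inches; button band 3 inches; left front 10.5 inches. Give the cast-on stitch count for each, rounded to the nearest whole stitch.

sleeve 79; collar 162; button band 26; left front 92.

Rate = 35/4 = 8.75 sts per in.
sleeve: 9 × 8.75 = 78.75 → 79.
collar: 18.5 × 8.75 = 161.88 → 162.
button band: 3 × 8.75 = 26.25 → 26.
left front: 10.5 × 8.75 = 91.88 → 92.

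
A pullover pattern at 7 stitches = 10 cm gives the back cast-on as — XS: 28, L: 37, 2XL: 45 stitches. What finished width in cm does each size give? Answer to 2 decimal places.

XS 40.00 cm; L 52.86 cm; 2XL 64.29 cm.

7/10 = 0.7 sts per cm.
XS: 28 / 0.7 = 40.000 → 40.00 cm.
L: 37 / 0.7 = 52.857 → 52.86 cm.
2XL: 45 / 0.7 = 64.286 → 64.29 cm.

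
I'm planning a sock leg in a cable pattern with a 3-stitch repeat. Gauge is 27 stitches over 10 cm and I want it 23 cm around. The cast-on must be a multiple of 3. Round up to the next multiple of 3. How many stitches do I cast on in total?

27 / 10 = 2.7 sts per cm.
23 × 2.7 = 62.10 sts.
Next multiple of 3: 63.

63 stitches.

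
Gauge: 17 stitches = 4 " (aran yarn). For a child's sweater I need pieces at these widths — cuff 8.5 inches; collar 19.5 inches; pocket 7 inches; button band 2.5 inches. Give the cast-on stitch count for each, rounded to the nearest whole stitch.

Rate = 17/4 = 4.25 sts per in.
cuff: 8.5 × 4.25 = 36.12 → 36.
collar: 19.5 × 4.25 = 82.88 → 83.
pocket: 7 × 4.25 = 29.75 → 30.
button band: 2.5 × 4.25 = 10.62 → 11.

cuff 36; collar 83; pocket 30; button band 11.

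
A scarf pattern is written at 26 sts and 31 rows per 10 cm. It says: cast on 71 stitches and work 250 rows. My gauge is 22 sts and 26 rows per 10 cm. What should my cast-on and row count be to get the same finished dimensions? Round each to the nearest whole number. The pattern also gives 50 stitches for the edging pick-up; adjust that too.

Cast on 60 stitches; work 210 rows; edging pick-up 42 stitches.

Stitches: 71 × 22/26 = 60.08 → 60.
Rows: 250 × 26/31 = 209.68 → 210.
edging pick-up: 50 × 22/26 = 42.31 → 42.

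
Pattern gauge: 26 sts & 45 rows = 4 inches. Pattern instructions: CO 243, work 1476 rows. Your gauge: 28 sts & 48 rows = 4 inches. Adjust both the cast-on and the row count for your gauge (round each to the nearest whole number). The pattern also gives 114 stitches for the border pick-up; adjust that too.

Cast on 262 stitches; work 1574 rows; border pick-up 123 stitches.

Stitches: 243 × 28/26 = 261.69 → 262.
Rows: 1476 × 48/45 = 1574.40 → 1574.
border pick-up: 114 × 28/26 = 122.77 → 123.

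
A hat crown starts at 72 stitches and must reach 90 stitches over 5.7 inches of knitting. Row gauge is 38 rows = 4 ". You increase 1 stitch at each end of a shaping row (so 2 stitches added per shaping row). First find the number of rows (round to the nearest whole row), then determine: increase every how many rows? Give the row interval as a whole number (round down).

Rows = 5.7 × 9.5 = 54.1 → 54 rows.
Stitches to add: 18 → 9 shaping rows (at 2 st each).
54 / 9 = 6.00 → every 6 rows.

Increase every 6th row.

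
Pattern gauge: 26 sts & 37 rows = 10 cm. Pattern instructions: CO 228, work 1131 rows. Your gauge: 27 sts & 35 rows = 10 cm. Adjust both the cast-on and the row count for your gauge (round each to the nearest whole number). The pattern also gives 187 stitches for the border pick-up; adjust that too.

Cast on 237 stitches; work 1070 rows; border pick-up 194 stitches.

Stitches: 228 × 27/26 = 236.77 → 237.
Rows: 1131 × 35/37 = 1069.86 → 1070.
border pick-up: 187 × 27/26 = 194.19 → 194.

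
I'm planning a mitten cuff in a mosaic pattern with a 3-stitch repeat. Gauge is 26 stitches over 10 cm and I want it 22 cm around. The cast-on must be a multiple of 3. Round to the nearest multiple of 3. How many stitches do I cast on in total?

26 / 10 = 2.6 sts per cm.
22 × 2.6 = 57.20 sts.
Nearest multiple of 3: 57.

CO 57 sts.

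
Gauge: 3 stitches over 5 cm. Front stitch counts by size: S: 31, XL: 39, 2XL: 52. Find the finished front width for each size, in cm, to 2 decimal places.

S 51.67 cm; XL 65.00 cm; 2XL 86.67 cm.

3/5 = 0.6 sts per cm.
S: 31 / 0.6 = 51.667 → 51.67 cm.
XL: 39 / 0.6 = 65.000 → 65.00 cm.
2XL: 52 / 0.6 = 86.667 → 86.67 cm.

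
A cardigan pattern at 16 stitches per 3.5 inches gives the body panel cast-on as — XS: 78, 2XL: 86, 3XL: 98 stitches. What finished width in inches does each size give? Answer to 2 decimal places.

XS 17.06 inches; 2XL 18.81 inches; 3XL 21.44 inches.

16/3.5 = 4.571 sts per in.
XS: 78 / 4.571 = 17.062 → 17.06 in.
2XL: 86 / 4.571 = 18.812 → 18.81 in.
3XL: 98 / 4.571 = 21.438 → 21.44 in.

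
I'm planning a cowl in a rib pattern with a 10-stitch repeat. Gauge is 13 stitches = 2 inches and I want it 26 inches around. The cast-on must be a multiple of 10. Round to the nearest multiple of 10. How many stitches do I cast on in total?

CO 170 sts.

13 / 2 = 6.5 sts per inch.
26 × 6.5 = 169.00 sts.
Nearest multiple of 10: 170.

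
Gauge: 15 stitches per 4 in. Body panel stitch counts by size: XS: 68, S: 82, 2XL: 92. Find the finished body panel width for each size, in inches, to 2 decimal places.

XS 18.13 inches; S 21.87 inches; 2XL 24.53 inches.

15/4 = 3.75 sts per in.
XS: 68 / 3.75 = 18.133 → 18.13 in.
S: 82 / 3.75 = 21.867 → 21.87 in.
2XL: 92 / 3.75 = 24.533 → 24.53 in.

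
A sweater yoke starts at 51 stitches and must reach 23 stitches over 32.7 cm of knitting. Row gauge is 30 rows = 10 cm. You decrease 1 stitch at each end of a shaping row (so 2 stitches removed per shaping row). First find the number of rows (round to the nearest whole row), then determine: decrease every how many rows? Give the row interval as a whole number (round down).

Decrease every 7th row.

Rows = 32.7 × 3 = 98.1 → 98 rows.
Stitches to remove: 28 → 14 shaping rows (at 2 st each).
98 / 14 = 7.00 → every 7 rows.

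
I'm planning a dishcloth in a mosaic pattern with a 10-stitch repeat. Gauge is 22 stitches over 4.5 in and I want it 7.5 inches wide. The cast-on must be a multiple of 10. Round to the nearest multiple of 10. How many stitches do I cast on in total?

22 / 4.5 = 4.889 sts per inch.
7.5 × 4.889 = 36.67 sts.
Nearest multiple of 10: 40.

Cast on 40 stitches.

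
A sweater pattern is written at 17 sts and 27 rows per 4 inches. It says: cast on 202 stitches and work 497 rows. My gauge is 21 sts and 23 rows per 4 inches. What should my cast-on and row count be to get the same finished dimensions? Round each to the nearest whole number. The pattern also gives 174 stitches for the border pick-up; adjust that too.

Cast on 250 stitches; work 423 rows; border pick-up 215 stitches.

Stitches: 202 × 21/17 = 249.53 → 250.
Rows: 497 × 23/27 = 423.37 → 423.
border pick-up: 174 × 21/17 = 214.94 → 215.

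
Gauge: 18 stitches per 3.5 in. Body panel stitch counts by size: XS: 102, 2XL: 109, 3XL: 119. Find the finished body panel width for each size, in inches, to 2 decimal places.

18/3.5 = 5.143 sts per in.
XS: 102 / 5.143 = 19.833 → 19.83 in.
2XL: 109 / 5.143 = 21.194 → 21.19 in.
3XL: 119 / 5.143 = 23.139 → 23.14 in.

XS 19.83 inches; 2XL 21.19 inches; 3XL 23.14 inches.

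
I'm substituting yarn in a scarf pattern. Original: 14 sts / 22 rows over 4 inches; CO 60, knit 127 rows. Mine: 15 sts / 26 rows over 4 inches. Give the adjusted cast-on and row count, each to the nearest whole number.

Stitches: 60 × 15/14 = 64.29 → 64.
Rows: 127 × 26/22 = 150.09 → 150.

Cast on 64 stitches; work 150 rows.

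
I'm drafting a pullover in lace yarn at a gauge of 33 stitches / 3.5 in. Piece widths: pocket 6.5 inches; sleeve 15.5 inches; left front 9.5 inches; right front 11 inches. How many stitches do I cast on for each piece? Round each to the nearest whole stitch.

pocket 61; sleeve 146; left front 90; right front 104.

Rate = 33/3.5 = 9.429 sts per in.
pocket: 6.5 × 9.429 = 61.29 → 61.
sleeve: 15.5 × 9.429 = 146.14 → 146.
left front: 9.5 × 9.429 = 89.57 → 90.
right front: 11 × 9.429 = 103.71 → 104.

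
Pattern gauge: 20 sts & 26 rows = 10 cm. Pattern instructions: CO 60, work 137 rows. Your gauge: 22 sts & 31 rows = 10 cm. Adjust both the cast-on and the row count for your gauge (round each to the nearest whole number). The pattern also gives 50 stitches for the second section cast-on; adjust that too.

Cast on 66 stitches; work 163 rows; second section cast-on 55 stitches.

Stitches: 60 × 22/20 = 66.00 → 66.
Rows: 137 × 31/26 = 163.35 → 163.
second section cast-on: 50 × 22/20 = 55.00 → 55.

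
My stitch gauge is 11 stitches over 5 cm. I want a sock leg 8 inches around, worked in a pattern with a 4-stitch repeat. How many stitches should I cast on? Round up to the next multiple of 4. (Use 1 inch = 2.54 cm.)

48 stitches.

8 in = 8 × 2.54 = 20.32 cm.
11 / 5 = 2.2 sts/cm.
20.32 × 2.2 = 44.70 sts.
→ 48.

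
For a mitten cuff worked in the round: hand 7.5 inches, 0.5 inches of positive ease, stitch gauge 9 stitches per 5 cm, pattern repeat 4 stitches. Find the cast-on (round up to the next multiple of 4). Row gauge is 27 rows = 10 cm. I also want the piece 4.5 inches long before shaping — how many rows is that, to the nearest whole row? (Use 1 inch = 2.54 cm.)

Finished = 7.5 + 0.5 = 8 inches.
8 inches × 2.54 = 20.32 cm.
9/5 = 1.8 sts per cm; 20.32 × 1.8 = 36.58 sts.
Next multiple of 4 → 40.
4.5 inches = 11.43 cm; × 2.7 = 30.86 → 31 rows.

Cast on 40 stitches; work 31 rows.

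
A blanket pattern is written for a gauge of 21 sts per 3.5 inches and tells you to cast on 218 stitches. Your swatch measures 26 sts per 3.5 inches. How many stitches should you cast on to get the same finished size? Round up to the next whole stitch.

Scale factor = 26 / 21 = 1.238.
218 × 26 / 21 = 269.90 sts.
→ 270 sts.

Cast on 270 stitches.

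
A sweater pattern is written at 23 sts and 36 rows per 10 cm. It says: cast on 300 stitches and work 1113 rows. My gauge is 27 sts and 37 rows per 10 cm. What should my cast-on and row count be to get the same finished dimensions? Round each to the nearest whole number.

Stitches: 300 × 27/23 = 352.17 → 352.
Rows: 1113 × 37/36 = 1143.92 → 1144.

Cast on 352 stitches; work 1144 rows.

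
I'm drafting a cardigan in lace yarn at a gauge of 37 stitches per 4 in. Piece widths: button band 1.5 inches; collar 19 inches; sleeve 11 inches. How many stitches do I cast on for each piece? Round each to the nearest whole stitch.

Rate = 37/4 = 9.25 sts per in.
button band: 1.5 × 9.25 = 13.88 → 14.
collar: 19 × 9.25 = 175.75 → 176.
sleeve: 11 × 9.25 = 101.75 → 102.

button band 14; collar 176; sleeve 102.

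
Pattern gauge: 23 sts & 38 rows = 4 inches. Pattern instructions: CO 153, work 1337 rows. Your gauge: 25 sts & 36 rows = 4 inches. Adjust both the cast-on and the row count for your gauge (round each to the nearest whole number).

Stitches: 153 × 25/23 = 166.30 → 166.
Rows: 1337 × 36/38 = 1266.63 → 1267.

Cast on 166 stitches; work 1267 rows.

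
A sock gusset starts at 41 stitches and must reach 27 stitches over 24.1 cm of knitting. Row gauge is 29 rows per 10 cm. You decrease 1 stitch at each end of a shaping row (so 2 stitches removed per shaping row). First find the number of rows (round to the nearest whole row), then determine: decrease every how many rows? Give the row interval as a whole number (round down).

Decrease every 10th row.

Rows = 24.1 × 2.9 = 69.9 → 70 rows.
Stitches to remove: 14 → 7 shaping rows (at 2 st each).
70 / 7 = 10.00 → every 10 rows.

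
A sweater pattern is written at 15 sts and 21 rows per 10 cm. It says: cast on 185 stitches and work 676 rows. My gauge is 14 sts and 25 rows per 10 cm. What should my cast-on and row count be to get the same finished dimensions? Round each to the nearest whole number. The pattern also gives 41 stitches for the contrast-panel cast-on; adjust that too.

Stitches: 185 × 14/15 = 172.67 → 173.
Rows: 676 × 25/21 = 804.76 → 805.
contrast-panel cast-on: 41 × 14/15 = 38.27 → 38.

Cast on 173 stitches; work 805 rows; contrast-panel cast-on 38 stitches.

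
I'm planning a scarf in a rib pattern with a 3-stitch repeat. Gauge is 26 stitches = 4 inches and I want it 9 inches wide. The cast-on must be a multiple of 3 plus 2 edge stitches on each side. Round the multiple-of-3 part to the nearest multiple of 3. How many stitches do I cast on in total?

58 stitches.

26 / 4 = 6.5 sts per inch.
9 × 6.5 = 58.50 sts.
Less 4 edge sts → 54.50 for the repeat.
Nearest multiple of 3: 54.
Add back 4 edge sts → 58.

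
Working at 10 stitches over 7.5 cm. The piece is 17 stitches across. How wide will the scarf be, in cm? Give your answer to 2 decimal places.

10 stitches / 7.5 cm = 1.333 stitches per cm.
17 / 1.333 = 12.750 cm.

12.75 cm.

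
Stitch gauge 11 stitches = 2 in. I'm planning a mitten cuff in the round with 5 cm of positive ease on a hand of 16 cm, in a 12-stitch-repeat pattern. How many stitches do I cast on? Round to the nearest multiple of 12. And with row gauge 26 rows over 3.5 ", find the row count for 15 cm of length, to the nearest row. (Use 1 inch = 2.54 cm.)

Cast on 48 stitches; work 44 rows.

Finished = 16 + 5 = 21 cm.
21 cm × 1/2.54 = 8.27 inches.
11/2 = 5.5 sts per in; 8.27 × 5.5 = 45.47 sts.
Nearest multiple of 12 → 48.
15 cm = 5.91 inches; × 7.429 = 43.87 → 44 rows.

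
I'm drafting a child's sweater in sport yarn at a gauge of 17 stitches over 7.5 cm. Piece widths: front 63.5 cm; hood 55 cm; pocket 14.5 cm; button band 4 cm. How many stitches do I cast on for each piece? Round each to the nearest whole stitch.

front 144; hood 125; pocket 33; button band 9.

Rate = 17/7.5 = 2.267 sts per cm.
front: 63.5 × 2.267 = 143.93 → 144.
hood: 55 × 2.267 = 124.67 → 125.
pocket: 14.5 × 2.267 = 32.87 → 33.
button band: 4 × 2.267 = 9.07 → 9.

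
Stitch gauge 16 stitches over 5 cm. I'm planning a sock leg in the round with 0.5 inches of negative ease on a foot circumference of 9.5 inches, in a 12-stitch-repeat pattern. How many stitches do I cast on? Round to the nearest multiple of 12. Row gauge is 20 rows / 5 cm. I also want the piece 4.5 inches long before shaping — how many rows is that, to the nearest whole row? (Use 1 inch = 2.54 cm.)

Cast on 72 stitches; work 46 rows.

Finished = 9.5 − 0.5 = 9 inches.
9 inches × 2.54 = 22.86 cm.
16/5 = 3.2 sts per cm; 22.86 × 3.2 = 73.15 sts.
Nearest multiple of 12 → 72.
4.5 inches = 11.43 cm; × 4 = 45.72 → 46 rows.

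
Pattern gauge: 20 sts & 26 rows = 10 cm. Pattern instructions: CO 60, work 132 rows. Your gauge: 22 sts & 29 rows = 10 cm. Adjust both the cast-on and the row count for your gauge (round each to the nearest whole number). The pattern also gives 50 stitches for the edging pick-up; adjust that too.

Cast on 66 stitches; work 147 rows; edging pick-up 55 stitches.

Stitches: 60 × 22/20 = 66.00 → 66.
Rows: 132 × 29/26 = 147.23 → 147.
edging pick-up: 50 × 22/20 = 55.00 → 55.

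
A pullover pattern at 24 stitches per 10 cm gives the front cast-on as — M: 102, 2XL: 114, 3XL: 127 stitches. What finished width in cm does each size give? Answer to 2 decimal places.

M 42.50 cm; 2XL 47.50 cm; 3XL 52.92 cm.

24/10 = 2.4 sts per cm.
M: 102 / 2.4 = 42.500 → 42.50 cm.
2XL: 114 / 2.4 = 47.500 → 47.50 cm.
3XL: 127 / 2.4 = 52.917 → 52.92 cm.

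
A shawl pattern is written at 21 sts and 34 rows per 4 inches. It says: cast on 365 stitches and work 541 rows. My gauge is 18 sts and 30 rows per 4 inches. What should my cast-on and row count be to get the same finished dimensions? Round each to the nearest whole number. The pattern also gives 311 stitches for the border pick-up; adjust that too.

Stitches: 365 × 18/21 = 312.86 → 313.
Rows: 541 × 30/34 = 477.35 → 477.
border pick-up: 311 × 18/21 = 266.57 → 267.

Cast on 313 stitches; work 477 rows; border pick-up 267 stitches.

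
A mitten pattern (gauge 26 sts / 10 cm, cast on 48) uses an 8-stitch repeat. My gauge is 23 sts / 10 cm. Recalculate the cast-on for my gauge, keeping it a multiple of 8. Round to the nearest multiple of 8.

CO 40 sts.

48 × 23 / 26 = 42.46.
Nearest multiple of 8: 40.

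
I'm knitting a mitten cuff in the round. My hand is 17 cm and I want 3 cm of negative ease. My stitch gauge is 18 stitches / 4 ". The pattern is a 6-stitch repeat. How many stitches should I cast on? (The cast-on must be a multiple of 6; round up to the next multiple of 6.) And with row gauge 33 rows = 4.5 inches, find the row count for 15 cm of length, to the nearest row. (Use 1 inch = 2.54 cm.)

Finished = 17 − 3 = 14 cm.
14 cm × 1/2.54 = 5.51 inches.
18/4 = 4.5 sts per in; 5.51 × 4.5 = 24.80 sts.
Next multiple of 6 → 30.
15 cm = 5.91 inches; × 7.333 = 43.31 → 43 rows.

Cast on 30 stitches; work 43 rows.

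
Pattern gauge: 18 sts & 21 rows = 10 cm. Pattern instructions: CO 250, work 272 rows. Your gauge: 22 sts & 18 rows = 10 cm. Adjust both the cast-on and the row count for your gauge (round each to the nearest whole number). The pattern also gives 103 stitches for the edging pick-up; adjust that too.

Cast on 306 stitches; work 233 rows; edging pick-up 126 stitches.

Stitches: 250 × 22/18 = 305.56 → 306.
Rows: 272 × 18/21 = 233.14 → 233.
edging pick-up: 103 × 22/18 = 125.89 → 126.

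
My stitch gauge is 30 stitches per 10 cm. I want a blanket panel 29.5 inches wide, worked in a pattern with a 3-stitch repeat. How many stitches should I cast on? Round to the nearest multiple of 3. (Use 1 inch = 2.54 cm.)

CO 225 sts.

29.5 in = 29.5 × 2.54 = 74.93 cm.
30 / 10 = 3 sts/cm.
74.93 × 3 = 224.79 sts.
→ 225.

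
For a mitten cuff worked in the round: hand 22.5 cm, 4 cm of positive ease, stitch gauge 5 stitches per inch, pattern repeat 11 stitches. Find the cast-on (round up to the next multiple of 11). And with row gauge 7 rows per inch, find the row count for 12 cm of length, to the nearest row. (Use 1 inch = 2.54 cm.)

Finished = 22.5 + 4 = 26.5 cm.
26.5 cm × 1/2.54 = 10.43 inches.
5/1 = 5 sts per in; 10.43 × 5 = 52.17 sts.
Next multiple of 11 → 55.
12 cm = 4.72 inches; × 7 = 33.07 → 33 rows.

Cast on 55 stitches; work 33 rows.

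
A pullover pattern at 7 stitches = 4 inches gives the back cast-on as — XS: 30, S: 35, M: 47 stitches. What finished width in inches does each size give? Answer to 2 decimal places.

XS 17.14 inches; S 20.00 inches; M 26.86 inches.

7/4 = 1.75 sts per in.
XS: 30 / 1.75 = 17.143 → 17.14 in.
S: 35 / 1.75 = 20.000 → 20.00 in.
M: 47 / 1.75 = 26.857 → 26.86 in.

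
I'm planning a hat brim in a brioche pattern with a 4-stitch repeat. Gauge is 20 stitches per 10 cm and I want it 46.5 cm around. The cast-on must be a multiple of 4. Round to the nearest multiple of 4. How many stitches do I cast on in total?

20 / 10 = 2 sts per cm.
46.5 × 2 = 93.00 sts.
Nearest multiple of 4: 92.

Cast on 92 stitches.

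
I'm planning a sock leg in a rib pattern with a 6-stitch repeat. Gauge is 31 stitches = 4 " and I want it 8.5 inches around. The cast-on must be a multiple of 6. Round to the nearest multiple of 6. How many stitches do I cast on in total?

CO 66 sts.

31 / 4 = 7.75 sts per inch.
8.5 × 7.75 = 65.88 sts.
Nearest multiple of 6: 66.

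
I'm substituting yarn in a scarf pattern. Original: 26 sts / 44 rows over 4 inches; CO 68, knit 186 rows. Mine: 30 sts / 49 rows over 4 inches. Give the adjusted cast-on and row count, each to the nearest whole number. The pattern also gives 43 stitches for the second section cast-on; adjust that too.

Cast on 78 stitches; work 207 rows; second section cast-on 50 stitches.

Stitches: 68 × 30/26 = 78.46 → 78.
Rows: 186 × 49/44 = 207.14 → 207.
second section cast-on: 43 × 30/26 = 49.62 → 50.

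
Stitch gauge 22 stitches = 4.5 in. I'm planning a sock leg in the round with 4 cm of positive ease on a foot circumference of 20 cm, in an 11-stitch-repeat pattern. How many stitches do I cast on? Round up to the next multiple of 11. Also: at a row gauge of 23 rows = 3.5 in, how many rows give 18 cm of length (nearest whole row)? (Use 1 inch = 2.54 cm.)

Cast on 55 stitches; work 47 rows.

Finished = 20 + 4 = 24 cm.
24 cm × 1/2.54 = 9.45 inches.
22/4.5 = 4.889 sts per in; 9.45 × 4.889 = 46.19 sts.
Next multiple of 11 → 55.
18 cm = 7.09 inches; × 6.571 = 46.57 → 47 rows.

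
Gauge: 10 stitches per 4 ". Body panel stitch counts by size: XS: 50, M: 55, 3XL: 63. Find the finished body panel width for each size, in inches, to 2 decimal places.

10/4 = 2.5 sts per in.
XS: 50 / 2.5 = 20.000 → 20.00 in.
M: 55 / 2.5 = 22.000 → 22.00 in.
3XL: 63 / 2.5 = 25.200 → 25.20 in.

XS 20.00 inches; M 22.00 inches; 3XL 25.20 inches.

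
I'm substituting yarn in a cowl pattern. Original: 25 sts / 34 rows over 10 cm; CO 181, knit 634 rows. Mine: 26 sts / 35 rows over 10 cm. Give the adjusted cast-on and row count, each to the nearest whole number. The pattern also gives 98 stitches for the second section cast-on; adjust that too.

Stitches: 181 × 26/25 = 188.24 → 188.
Rows: 634 × 35/34 = 652.65 → 653.
second section cast-on: 98 × 26/25 = 101.92 → 102.

Cast on 188 stitches; work 653 rows; second section cast-on 102 stitches.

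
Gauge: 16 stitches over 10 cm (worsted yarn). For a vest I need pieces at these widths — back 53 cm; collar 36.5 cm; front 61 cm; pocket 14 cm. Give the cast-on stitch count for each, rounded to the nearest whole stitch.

Rate = 16/10 = 1.6 sts per cm.
back: 53 × 1.6 = 84.80 → 85.
collar: 36.5 × 1.6 = 58.40 → 58.
front: 61 × 1.6 = 97.60 → 98.
pocket: 14 × 1.6 = 22.40 → 22.

back 85; collar 58; front 98; pocket 22.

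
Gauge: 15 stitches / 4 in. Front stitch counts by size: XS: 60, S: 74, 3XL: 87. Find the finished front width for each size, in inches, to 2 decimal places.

XS 16.00 inches; S 19.73 inches; 3XL 23.20 inches.

15/4 = 3.75 sts per in.
XS: 60 / 3.75 = 16.000 → 16.00 in.
S: 74 / 3.75 = 19.733 → 19.73 in.
3XL: 87 / 3.75 = 23.200 → 23.20 in.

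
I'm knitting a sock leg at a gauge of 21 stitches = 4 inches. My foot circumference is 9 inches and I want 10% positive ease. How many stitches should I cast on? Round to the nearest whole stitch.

Cast on 52 stitches.

Finished = 9 × 1.10 = 9.90 in.
21 / 4 = 5.25 sts per inch.
9.90 × 5.25 = 51.98 sts.
→ 52 sts.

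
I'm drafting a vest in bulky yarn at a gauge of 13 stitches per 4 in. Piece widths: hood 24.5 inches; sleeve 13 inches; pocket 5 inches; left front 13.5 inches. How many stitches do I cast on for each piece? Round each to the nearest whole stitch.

Rate = 13/4 = 3.25 sts per in.
hood: 24.5 × 3.25 = 79.62 → 80.
sleeve: 13 × 3.25 = 42.25 → 42.
pocket: 5 × 3.25 = 16.25 → 16.
left front: 13.5 × 3.25 = 43.88 → 44.

hood 80; sleeve 42; pocket 16; left front 44.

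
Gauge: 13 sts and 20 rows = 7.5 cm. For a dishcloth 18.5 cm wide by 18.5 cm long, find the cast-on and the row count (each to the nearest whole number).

Stitch gauge = 13/7.5 = 1.733 sts/cm; 18.5 × 1.733 = 32.07 → 32 sts.
Row gauge = 20/7.5 = 2.667 rows/cm; 18.5 × 2.667 = 49.33 → 49 rows.

Cast on 32 stitches and work 49 rows.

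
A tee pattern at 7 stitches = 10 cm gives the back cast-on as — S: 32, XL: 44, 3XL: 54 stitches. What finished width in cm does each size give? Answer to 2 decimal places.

S 45.71 cm; XL 62.86 cm; 3XL 77.14 cm.

7/10 = 0.7 sts per cm.
S: 32 / 0.7 = 45.714 → 45.71 cm.
XL: 44 / 0.7 = 62.857 → 62.86 cm.
3XL: 54 / 0.7 = 77.143 → 77.14 cm.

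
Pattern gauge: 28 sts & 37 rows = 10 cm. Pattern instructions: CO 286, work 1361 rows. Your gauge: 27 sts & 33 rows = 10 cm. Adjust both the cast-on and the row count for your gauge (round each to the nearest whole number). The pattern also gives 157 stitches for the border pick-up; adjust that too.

Stitches: 286 × 27/28 = 275.79 → 276.
Rows: 1361 × 33/37 = 1213.86 → 1214.
border pick-up: 157 × 27/28 = 151.39 → 151.

Cast on 276 stitches; work 1214 rows; border pick-up 151 stitches.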